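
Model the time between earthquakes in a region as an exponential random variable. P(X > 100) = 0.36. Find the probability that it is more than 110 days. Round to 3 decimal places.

0.325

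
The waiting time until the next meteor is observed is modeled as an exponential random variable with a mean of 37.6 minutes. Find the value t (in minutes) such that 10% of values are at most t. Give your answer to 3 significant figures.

3.96

The rate is λ = 1/37.6 = 0.0265957 per minute.
Set 1 − e^(−λt) = 0.1, so t = −ln(0.9)/λ = 0.10536/0.0265957 ≈ 3.96156 minutes.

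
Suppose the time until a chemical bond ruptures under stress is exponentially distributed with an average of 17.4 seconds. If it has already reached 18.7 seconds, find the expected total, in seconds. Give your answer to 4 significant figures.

36.10

The rate is λ = 1/17.4 = 0.0574713 per second.
By memorylessness, E[X | X > 18.7] = 18.7 + 1/λ = 18.7 + 17.4 = 36.1 seconds.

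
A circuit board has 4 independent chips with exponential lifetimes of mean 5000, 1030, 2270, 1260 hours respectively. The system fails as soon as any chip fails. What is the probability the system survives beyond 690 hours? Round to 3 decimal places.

0.190

The first failure time is exponential with rate Σλ_i = 1/5000 + 1/1030 + 1/2270 + 1/1260 = 0.00240505 per hour.
P(min > 690) = e^(−0.00240505·690) = e^(−1.6595) ≈ 0.190.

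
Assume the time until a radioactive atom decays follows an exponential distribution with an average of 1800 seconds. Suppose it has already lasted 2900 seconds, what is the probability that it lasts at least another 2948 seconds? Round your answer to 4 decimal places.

0.1944

The rate is λ = 1/1800 = 0.000555556 per second.
By the memoryless property, P(X > 2900+2948 | X > 2900) = P(X > 2948).
P(X > 2948) = e^(−1.6378) ≈ 0.1944.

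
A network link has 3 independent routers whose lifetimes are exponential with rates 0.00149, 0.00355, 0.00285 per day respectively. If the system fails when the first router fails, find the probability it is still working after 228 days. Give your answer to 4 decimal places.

0.1655

The time to first failure is exponential with rate Σλ = 0.00149 + 0.00355 + 0.00285 = 0.00789.
P(min > 228) = e^(−0.00789·228) = e^(−1.7989) ≈ 0.1655.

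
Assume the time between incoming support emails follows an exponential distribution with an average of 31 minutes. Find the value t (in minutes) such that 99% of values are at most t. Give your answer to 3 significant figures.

143

The rate is λ = 1/31 = 0.0322581 per minute.
Set 1 − e^(−λt) = 0.99, so t = −ln(0.01)/λ = 4.6052/0.0322581 ≈ 142.76 minutes.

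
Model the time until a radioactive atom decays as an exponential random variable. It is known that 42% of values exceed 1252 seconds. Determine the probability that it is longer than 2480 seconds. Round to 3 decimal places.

e^(−λ·1252) = 0.42 ⇒ λ = −ln(0.42)/1252 = 0.000692892.
P(X > 2480) = e^(−0.000692892·2480) = e^(−1.7184) ≈ 0.179.

0.179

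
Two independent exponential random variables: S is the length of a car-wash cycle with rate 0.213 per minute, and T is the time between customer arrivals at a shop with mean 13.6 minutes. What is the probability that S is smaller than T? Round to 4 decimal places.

0.7434

λ_1 = 0.213, λ_2 = 1/13.6 = 0.0735294.
For independent exponentials, P(S < T) = λ_1/(λ_1+λ_2) = 0.213/0.286529 ≈ 0.7434.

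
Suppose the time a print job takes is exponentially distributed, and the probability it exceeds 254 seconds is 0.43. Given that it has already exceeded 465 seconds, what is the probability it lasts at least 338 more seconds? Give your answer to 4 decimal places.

0.3253

From e^(−λ·254) = 0.43, λ = −ln(0.43)/254 = 0.00332272.
Memoryless: P(X > 465+338 | X > 465) = P(X > 338) = e^(−0.00332272·338) ≈ 0.3253.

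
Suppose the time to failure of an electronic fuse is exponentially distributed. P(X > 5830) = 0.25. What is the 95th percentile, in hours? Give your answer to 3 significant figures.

12600

e^(−λ·5830) = 0.25 ⇒ λ = −ln(0.25)/5830 = 0.000237786.
95th percentile: 1 − e^(−λt) = 0.95, t = −ln(0.05)/λ = 12598.4 hours.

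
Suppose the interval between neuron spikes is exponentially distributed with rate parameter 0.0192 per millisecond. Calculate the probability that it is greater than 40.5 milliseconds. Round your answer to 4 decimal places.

P(X > 40.5) = e^(−λ·40.5) = e^(−0.7776) ≈ 0.4595.

0.4595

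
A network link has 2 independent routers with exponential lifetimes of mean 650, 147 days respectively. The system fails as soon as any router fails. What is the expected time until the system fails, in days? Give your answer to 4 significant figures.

119.9

The first failure time is exponential with rate Σλ_i = 1/650 + 1/147 = 0.00834118 per day.
E[min] = 1/Σλ = 1/0.00834118 = 119.887 days.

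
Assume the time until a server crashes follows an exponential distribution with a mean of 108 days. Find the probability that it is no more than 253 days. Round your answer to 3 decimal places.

The rate is λ = 1/108 = 0.00925926 per day.
P(X ≤ 253) = 1 − e^(−λ·253) = 1 − e^(−2.3426) ≈ 0.904.

0.904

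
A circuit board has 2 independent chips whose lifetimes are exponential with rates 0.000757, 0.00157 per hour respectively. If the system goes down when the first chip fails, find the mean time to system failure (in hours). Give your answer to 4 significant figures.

The time to first failure is exponential with rate Σλ = 0.000757 + 0.00157 = 0.002327.
E[min] = 1/Σλ = 1/0.002327 = 429.738 hours.

429.7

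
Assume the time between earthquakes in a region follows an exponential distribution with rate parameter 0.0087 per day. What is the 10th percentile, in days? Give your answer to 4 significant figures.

Set 1 − e^(−λt) = 0.1, so t = −ln(0.9)/λ = 0.10536/0.0087 ≈ 12.1104 days.

12.11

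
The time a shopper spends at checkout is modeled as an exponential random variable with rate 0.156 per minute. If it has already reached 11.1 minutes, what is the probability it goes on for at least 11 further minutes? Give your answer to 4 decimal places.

P(X > s+t | X > s) = e^(−λ(s+t))/e^(−λs) = e^(−λt), independent of s = 11.1.
P(X > 11) = e^(−1.716) ≈ 0.1798.

0.1798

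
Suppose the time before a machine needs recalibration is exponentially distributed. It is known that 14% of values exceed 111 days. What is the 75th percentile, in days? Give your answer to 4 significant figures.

78.27

e^(−λ·111) = 0.14 ⇒ λ = −ln(0.14)/111 = 0.0177127.
75th percentile: 1 − e^(−λt) = 0.75, t = −ln(0.25)/λ = 78.2654 days.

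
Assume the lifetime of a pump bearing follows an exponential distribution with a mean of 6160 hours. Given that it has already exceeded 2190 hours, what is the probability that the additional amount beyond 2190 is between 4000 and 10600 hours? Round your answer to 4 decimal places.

0.3435

The rate is λ = 1/6160 = 0.000162338 per hour.
Memoryless: the residual past 2190 is again Exp(λ).
P(4000 < residual < 10600) = e^(−λ·4000) − e^(−λ·10600) = 0.52238 − 0.17893 ≈ 0.3435.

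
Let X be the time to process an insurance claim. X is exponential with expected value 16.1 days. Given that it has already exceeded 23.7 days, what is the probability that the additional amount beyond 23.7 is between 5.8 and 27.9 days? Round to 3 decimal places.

The rate is λ = 1/16.1 = 0.0621118 per day.
Memoryless: the residual past 23.7 is again Exp(λ).
P(5.8 < residual < 27.9) = e^(−λ·5.8) − e^(−λ·27.9) = 0.69750 − 0.17677 ≈ 0.521.

0.521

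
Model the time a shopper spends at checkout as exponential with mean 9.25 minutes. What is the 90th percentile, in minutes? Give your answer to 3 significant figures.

21.3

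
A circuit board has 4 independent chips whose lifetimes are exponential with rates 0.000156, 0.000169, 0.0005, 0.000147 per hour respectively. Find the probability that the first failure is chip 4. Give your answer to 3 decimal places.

0.151

The time to first failure is exponential with rate Σλ = 0.000156 + 0.000169 + 0.0005 + 0.000147 = 0.000972.
P(chip 4 first) = λ_4/Σλ = 0.000147/0.000972 ≈ 0.151.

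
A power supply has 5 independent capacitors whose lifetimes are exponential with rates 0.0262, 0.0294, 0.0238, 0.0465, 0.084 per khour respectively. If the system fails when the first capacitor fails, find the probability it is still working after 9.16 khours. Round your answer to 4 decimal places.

The time to first failure is exponential with rate Σλ = 0.0262 + 0.0294 + 0.0238 + 0.0465 + 0.084 = 0.2099.
P(min > 9.16) = e^(−0.2099·9.16) = e^(−1.9227) ≈ 0.1462.

0.1462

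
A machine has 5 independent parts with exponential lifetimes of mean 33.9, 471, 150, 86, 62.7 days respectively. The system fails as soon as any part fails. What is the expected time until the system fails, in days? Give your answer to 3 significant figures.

The first failure time is exponential with rate Σλ_i = 1/33.9 + 1/471 + 1/150 + 1/86 + 1/62.7 = 0.0658652 per day.
E[min] = 1/Σλ = 1/0.0658652 = 15.1825 days.

15.2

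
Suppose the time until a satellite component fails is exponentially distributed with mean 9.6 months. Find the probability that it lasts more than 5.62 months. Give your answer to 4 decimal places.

The rate is λ = 1/9.6 = 0.104167 per month.
P(X > 5.62) = e^(−λ·5.62) = e^(−0.58542) ≈ 0.5569.

0.5569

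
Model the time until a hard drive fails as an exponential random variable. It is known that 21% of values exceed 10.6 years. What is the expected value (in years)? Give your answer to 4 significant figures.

e^(−λ·10.6) = 0.21 ⇒ λ = −ln(0.21)/10.6 = 0.147231.
Mean = 1/λ = 6.79205 years.

6.792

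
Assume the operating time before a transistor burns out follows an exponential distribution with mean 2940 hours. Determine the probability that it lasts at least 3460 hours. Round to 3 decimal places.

0.308

The rate is λ = 1/2940 = 0.000340136 per hour.
P(X > 3460) = e^(−λ·3460) = e^(−1.1769) ≈ 0.308.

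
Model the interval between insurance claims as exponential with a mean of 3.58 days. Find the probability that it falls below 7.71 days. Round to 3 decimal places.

The rate is λ = 1/3.58 = 0.27933 per day.
P(X ≤ 7.71) = 1 − e^(−λ·7.71) = 1 − e^(−2.1536) ≈ 0.884.

0.884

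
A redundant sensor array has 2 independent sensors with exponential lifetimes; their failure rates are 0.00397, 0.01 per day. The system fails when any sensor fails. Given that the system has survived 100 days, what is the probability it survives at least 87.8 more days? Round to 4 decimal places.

0.2933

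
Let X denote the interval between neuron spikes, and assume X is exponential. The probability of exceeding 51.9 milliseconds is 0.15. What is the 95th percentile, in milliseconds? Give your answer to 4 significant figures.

81.96

e^(−λ·51.9) = 0.15 ⇒ λ = −ln(0.15)/51.9 = 0.0365534.
95th percentile: 1 − e^(−λt) = 0.95, t = −ln(0.05)/λ = 81.955 milliseconds.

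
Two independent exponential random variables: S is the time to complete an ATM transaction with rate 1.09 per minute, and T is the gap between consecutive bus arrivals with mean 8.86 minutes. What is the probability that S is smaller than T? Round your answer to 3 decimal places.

λ_1 = 1.09, λ_2 = 1/8.86 = 0.112867.
For independent exponentials, P(S < T) = λ_1/(λ_1+λ_2) = 1.09/1.20287 ≈ 0.906.

0.906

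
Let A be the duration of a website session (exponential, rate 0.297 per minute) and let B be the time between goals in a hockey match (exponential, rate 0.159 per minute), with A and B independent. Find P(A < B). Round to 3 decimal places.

λ_1 = 0.297, λ_2 = 0.159.
For independent exponentials, P(A < B) = λ_1/(λ_1+λ_2) = 0.297/0.456 ≈ 0.651.

0.651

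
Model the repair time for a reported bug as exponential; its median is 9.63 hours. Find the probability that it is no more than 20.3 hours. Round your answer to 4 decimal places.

0.7680

For an exponential, median = ln(2)/λ, so λ = ln 2 / 9.63 = 0.0719779 per hour.
P(X ≤ 20.3) = 1 − e^(−λ·20.3) = 1 − e^(−1.4612) ≈ 0.7680.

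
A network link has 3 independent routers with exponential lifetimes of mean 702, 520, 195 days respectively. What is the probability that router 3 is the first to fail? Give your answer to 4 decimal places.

Rates: λ_i = 1/mean_i → 0.0014245, 0.00192308, 0.00512821; Σλ = 0.00847578.
P(router 3 first) = λ_3/Σλ = 0.00512821/0.00847578 ≈ 0.6050.

0.6050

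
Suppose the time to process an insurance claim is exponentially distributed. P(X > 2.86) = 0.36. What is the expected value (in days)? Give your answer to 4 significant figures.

2.799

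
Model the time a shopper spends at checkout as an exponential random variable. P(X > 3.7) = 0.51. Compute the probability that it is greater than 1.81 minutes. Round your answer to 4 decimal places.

0.7194

e^(−λ·3.7) = 0.51 ⇒ λ = −ln(0.51)/3.7 = 0.181985.
P(X > 1.81) = e^(−0.181985·1.81) = e^(−0.32939) ≈ 0.7194.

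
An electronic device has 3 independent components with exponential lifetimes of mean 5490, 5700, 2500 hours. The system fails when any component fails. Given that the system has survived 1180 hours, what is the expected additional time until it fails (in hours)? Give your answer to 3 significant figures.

First-failure rate Σλ = 1/5490 + 1/5700 + 1/2500 = 0.000757588.
By memorylessness the expected residual is 1/Σλ = 1319.98 hours, regardless of the 1180 already elapsed.

1320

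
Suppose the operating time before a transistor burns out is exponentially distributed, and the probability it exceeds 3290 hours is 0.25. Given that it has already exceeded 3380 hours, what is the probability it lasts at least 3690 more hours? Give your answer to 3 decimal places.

0.211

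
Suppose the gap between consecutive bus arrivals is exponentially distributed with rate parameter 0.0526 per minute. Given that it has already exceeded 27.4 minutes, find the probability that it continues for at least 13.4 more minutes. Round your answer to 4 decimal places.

P(X > s+t | X > s) = e^(−λ(s+t))/e^(−λs) = e^(−λt), independent of s = 27.4.
P(X > 13.4) = e^(−0.70484) ≈ 0.4942.

0.4942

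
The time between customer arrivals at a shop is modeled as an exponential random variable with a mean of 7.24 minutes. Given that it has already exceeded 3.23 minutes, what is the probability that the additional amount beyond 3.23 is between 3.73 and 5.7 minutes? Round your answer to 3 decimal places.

The rate is λ = 1/7.24 = 0.138122 per minute.
Memoryless: the residual past 3.23 is again Exp(λ).
P(3.73 < residual < 5.7) = e^(−λ·3.73) − e^(−λ·5.7) = 0.59739 − 0.45508 ≈ 0.142.

0.142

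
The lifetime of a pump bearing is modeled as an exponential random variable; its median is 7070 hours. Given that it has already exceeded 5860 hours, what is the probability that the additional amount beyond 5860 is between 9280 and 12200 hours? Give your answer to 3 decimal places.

0.100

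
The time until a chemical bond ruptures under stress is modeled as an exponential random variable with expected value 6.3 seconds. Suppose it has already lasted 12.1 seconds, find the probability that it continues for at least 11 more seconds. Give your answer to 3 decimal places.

0.174

The rate is λ = 1/6.3 = 0.15873 per second.
By the memoryless property, P(X > 12.1+11 | X > 12.1) = P(X > 11).
P(X > 11) = e^(−1.746) ≈ 0.174.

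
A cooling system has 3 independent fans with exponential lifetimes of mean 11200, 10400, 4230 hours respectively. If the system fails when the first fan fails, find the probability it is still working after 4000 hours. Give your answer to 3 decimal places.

0.185

The first failure time is exponential with rate Σλ_i = 1/11200 + 1/10400 + 1/4230 = 0.000421846 per hour.
P(min > 4000) = e^(−0.000421846·4000) = e^(−1.6874) ≈ 0.185.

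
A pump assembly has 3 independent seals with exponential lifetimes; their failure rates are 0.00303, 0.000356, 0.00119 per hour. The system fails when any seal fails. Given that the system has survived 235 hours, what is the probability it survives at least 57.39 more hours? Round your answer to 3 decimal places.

Time to first failure ~ Exp(Σλ) with Σλ = 0.004576.
By memorylessness, P(T > 235+57.39 | T > 235) = P(T > 57.39) = e^(−0.004576·57.39) ≈ 0.769.

0.769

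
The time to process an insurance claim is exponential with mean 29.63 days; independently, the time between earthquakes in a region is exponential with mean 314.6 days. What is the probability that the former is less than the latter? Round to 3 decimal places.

0.914

λ_1 = 1/29.63 = 0.0337496, λ_2 = 1/314.6 = 0.00317864.
For independent exponentials, P(the former < the latter) = λ_1/(λ_1+λ_2) = 0.0337496/0.0369282 ≈ 0.914.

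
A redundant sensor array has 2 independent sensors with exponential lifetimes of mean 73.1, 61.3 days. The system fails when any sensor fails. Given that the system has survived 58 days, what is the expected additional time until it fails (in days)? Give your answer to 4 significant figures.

33.34

First-failure rate Σλ = 1/73.1 + 1/61.3 = 0.0299931.
By memorylessness the expected residual is 1/Σλ = 33.341 days, regardless of the 58 already elapsed.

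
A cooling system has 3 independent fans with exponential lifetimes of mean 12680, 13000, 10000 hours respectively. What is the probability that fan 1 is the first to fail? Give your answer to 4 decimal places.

0.3083

Rates: λ_i = 1/mean_i → 0.0000788644, 0.0000769231, 0.0001; Σλ = 0.000255787.
P(fan 1 first) = λ_1/Σλ = 0.0000788644/0.000255787 ≈ 0.3083.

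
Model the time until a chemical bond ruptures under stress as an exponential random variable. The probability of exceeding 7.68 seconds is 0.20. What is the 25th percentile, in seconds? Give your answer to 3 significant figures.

e^(−λ·7.68) = 0.20 ⇒ λ = −ln(0.20)/7.68 = 0.209562.
25th percentile: 1 − e^(−λt) = 0.25, t = −ln(0.75)/λ = 1.37278 seconds.

1.37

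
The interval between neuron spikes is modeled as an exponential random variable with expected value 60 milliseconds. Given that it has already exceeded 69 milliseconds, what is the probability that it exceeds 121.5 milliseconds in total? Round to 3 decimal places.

The rate is λ = 1/60 = 0.0166667 per millisecond.
By the memoryless property, P(X > 69+52.5 | X > 69) = P(X > 52.5).
P(X > 52.5) = e^(−0.875) ≈ 0.417.

0.417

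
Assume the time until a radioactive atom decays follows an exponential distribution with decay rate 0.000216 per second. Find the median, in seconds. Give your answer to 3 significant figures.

Set 1 − e^(−λt) = 0.5, so t = −ln(0.5)/λ = 0.69315/0.000216 ≈ 3209.01 seconds.

3210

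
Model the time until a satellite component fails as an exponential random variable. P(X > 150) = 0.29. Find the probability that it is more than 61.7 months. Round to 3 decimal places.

0.601

e^(−λ·150) = 0.29 ⇒ λ = −ln(0.29)/150 = 0.0082525.
P(X > 61.7) = e^(−0.0082525·61.7) = e^(−0.50918) ≈ 0.601.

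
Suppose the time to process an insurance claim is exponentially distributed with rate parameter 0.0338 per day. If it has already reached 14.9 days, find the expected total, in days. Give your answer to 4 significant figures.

44.49

By memorylessness, E[X | X > 14.9] = 14.9 + 1/λ = 14.9 + 29.5858 = 44.4858 days.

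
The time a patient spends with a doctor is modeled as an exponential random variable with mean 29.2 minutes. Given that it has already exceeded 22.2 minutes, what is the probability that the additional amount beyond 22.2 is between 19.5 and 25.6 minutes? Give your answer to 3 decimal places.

0.097

The rate is λ = 1/29.2 = 0.0342466 per minute.
Memoryless: the residual past 22.2 is again Exp(λ).
P(19.5 < residual < 25.6) = e^(−λ·19.5) − e^(−λ·25.6) = 0.51283 − 0.41615 ≈ 0.097.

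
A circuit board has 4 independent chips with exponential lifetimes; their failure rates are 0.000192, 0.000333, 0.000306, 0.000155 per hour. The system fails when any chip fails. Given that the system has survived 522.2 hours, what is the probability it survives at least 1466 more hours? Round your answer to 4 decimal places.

Time to first failure ~ Exp(Σλ) with Σλ = 0.000986.
By memorylessness, P(T > 522.2+1466 | T > 522.2) = P(T > 1466) = e^(−0.000986·1466) ≈ 0.2356.

0.2356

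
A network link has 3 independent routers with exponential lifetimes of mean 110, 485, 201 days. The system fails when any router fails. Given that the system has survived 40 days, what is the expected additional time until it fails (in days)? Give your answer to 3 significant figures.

First-failure rate Σλ = 1/110 + 1/485 + 1/201 = 0.0161279.
By memorylessness the expected residual is 1/Σλ = 62.0044 days, regardless of the 40 already elapsed.

62.0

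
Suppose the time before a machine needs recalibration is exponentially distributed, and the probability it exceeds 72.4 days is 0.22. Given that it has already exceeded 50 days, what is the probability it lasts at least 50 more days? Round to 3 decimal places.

From e^(−λ·72.4) = 0.22, λ = −ln(0.22)/72.4 = 0.0209134.
Memoryless: P(X > 50+50 | X > 50) = P(X > 50) = e^(−0.0209134·50) ≈ 0.351.

0.351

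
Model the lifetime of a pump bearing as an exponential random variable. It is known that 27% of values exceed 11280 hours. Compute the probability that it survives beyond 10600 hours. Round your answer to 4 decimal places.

e^(−λ·11280) = 0.27 ⇒ λ = −ln(0.27)/11280 = 0.000116076.
P(X > 10600) = e^(−0.000116076·10600) = e^(−1.2304) ≈ 0.2922.

0.2922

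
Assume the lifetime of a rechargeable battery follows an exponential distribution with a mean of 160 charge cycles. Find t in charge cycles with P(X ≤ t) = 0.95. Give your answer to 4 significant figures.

The rate is λ = 1/160 = 0.00625 per charge cycle.
Set 1 − e^(−λt) = 0.95, so t = −ln(0.05)/λ = 2.9957/0.00625 ≈ 479.317 charge cycles.

479.3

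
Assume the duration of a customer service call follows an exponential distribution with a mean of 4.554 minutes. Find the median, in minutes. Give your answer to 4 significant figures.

The rate is λ = 1/4.554 = 0.219587 per minute.
Set 1 − e^(−λt) = 0.5, so t = −ln(0.5)/λ = 0.69315/0.219587 ≈ 3.15659 minutes.

3.157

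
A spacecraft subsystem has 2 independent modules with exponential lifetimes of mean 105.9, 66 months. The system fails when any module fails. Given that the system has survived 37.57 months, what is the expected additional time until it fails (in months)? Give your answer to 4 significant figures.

First-failure rate Σλ = 1/105.9 + 1/66 = 0.0245944.
By memorylessness the expected residual is 1/Σλ = 40.6597 months, regardless of the 37.57 already elapsed.

40.66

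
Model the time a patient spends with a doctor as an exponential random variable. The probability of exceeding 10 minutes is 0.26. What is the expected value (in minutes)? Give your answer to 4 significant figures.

7.423

e^(−λ·10) = 0.26 ⇒ λ = −ln(0.26)/10 = 0.134707.
Mean = 1/λ = 7.4235 minutes.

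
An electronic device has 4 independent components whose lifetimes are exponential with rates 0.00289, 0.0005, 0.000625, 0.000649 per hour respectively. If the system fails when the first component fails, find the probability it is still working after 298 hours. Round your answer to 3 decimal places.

0.249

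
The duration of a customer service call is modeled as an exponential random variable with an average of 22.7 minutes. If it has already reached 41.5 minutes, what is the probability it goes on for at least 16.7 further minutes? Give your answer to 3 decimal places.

0.479

The rate is λ = 1/22.7 = 0.0440529 per minute.
The exponential is memoryless, so the remaining time is again Exp(λ): the condition X > 41.5 is irrelevant.
P(X > 16.7) = e^(−0.73568) ≈ 0.479.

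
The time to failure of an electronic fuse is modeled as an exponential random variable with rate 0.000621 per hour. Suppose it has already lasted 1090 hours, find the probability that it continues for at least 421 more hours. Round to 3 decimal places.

P(X > s+t | X > s) = e^(−λ(s+t))/e^(−λs) = e^(−λt), independent of s = 1090.
P(X > 421) = e^(−0.26144) ≈ 0.770.

0.770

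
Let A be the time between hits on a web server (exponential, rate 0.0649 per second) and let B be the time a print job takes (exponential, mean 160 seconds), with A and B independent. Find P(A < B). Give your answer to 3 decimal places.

λ_1 = 0.0649, λ_2 = 1/160 = 0.00625.
For independent exponentials, P(A < B) = λ_1/(λ_1+λ_2) = 0.0649/0.07115 ≈ 0.912.

0.912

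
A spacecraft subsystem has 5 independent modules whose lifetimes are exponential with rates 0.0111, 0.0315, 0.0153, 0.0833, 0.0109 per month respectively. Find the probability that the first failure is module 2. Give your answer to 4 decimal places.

The time to first failure is exponential with rate Σλ = 0.0111 + 0.0315 + 0.0153 + 0.0833 + 0.0109 = 0.1521.
P(module 2 first) = λ_2/Σλ = 0.0315/0.1521 ≈ 0.2071.

0.2071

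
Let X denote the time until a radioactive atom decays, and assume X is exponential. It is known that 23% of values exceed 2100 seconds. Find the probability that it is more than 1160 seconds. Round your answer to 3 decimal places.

0.444

e^(−λ·2100) = 0.23 ⇒ λ = −ln(0.23)/2100 = 0.000699846.
P(X > 1160) = e^(−0.000699846·1160) = e^(−0.81182) ≈ 0.444.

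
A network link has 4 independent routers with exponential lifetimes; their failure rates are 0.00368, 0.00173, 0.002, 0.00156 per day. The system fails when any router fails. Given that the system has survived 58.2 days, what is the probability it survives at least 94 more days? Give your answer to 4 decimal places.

0.4303

Time to first failure ~ Exp(Σλ) with Σλ = 0.00897.
By memorylessness, P(T > 58.2+94 | T > 58.2) = P(T > 94) = e^(−0.00897·94) ≈ 0.4303.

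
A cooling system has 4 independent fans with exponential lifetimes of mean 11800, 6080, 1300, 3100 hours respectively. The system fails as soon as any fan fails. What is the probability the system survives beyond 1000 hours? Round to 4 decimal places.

The first failure time is exponential with rate Σλ_i = 1/11800 + 1/6080 + 1/1300 + 1/3100 = 0.00134103 per hour.
P(min > 1000) = e^(−0.00134103·1000) = e^(−1.341) ≈ 0.2616.

0.2616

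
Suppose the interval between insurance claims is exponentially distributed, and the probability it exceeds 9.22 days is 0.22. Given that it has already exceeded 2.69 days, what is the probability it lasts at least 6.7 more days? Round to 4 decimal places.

0.3328

From e^(−λ·9.22) = 0.22, λ = −ln(0.22)/9.22 = 0.164222.
Memoryless: P(X > 2.69+6.7 | X > 2.69) = P(X > 6.7) = e^(−0.164222·6.7) ≈ 0.3328.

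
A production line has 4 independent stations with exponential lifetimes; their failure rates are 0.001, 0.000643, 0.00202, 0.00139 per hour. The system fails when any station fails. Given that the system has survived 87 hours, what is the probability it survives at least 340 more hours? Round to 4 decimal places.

Time to first failure ~ Exp(Σλ) with Σλ = 0.005053.
By memorylessness, P(T > 87+340 | T > 87) = P(T > 340) = e^(−0.005053·340) ≈ 0.1794.

0.1794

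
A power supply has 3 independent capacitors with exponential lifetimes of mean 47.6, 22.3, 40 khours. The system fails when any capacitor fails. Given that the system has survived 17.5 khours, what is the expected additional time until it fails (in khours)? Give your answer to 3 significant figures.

11.0

First-failure rate Σλ = 1/47.6 + 1/22.3 + 1/40 = 0.0908515.
By memorylessness the expected residual is 1/Σλ = 11.007 khours, regardless of the 17.5 already elapsed.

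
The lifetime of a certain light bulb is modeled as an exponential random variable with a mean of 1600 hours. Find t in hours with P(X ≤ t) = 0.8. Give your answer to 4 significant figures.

2575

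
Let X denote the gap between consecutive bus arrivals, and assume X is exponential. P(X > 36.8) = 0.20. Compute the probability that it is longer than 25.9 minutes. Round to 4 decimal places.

e^(−λ·36.8) = 0.20 ⇒ λ = −ln(0.20)/36.8 = 0.0437347.
P(X > 25.9) = e^(−0.0437347·25.9) = e^(−1.1327) ≈ 0.3222.

0.3222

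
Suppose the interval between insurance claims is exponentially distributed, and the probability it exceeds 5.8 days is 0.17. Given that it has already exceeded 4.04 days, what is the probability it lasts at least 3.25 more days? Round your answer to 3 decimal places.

From e^(−λ·5.8) = 0.17, λ = −ln(0.17)/5.8 = 0.30551.
Memoryless: P(X > 4.04+3.25 | X > 4.04) = P(X > 3.25) = e^(−0.30551·3.25) ≈ 0.370.

0.370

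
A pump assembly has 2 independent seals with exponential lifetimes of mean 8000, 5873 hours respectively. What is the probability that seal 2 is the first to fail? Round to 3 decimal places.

0.577

Rates: λ_i = 1/mean_i → 0.000125, 0.000170271; Σλ = 0.000295271.
P(seal 2 first) = λ_2/Σλ = 0.000170271/0.000295271 ≈ 0.577.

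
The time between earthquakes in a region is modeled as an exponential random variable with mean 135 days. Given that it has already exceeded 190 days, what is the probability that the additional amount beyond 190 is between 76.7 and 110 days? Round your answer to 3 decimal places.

The rate is λ = 1/135 = 0.00740741 per day.
Memoryless: the residual past 190 is again Exp(λ).
P(76.7 < residual < 110) = e^(−λ·76.7) − e^(−λ·110) = 0.56657 − 0.44272 ≈ 0.124.

0.124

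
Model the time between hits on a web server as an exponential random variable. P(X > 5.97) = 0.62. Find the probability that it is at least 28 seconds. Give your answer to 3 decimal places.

e^(−λ·5.97) = 0.62 ⇒ λ = −ln(0.62)/5.97 = 0.080073.
P(X > 28) = e^(−0.080073·28) = e^(−2.242) ≈ 0.106.

0.106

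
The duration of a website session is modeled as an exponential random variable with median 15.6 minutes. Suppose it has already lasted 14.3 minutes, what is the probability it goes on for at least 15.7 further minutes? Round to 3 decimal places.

0.498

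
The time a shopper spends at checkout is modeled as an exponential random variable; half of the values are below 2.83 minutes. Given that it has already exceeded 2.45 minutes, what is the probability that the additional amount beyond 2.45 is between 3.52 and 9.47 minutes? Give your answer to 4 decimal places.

For an exponential, median = ln(2)/λ, so λ = ln 2 / 2.83 = 0.244928 per minute.
Memoryless: the residual past 2.45 is again Exp(λ).
P(3.52 < residual < 9.47) = e^(−λ·3.52) − e^(−λ·9.47) = 0.42225 − 0.09833 ≈ 0.3239.

0.3239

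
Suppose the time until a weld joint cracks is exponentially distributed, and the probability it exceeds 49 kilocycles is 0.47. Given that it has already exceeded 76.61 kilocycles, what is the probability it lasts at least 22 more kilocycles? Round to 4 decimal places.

From e^(−λ·49) = 0.47, λ = −ln(0.47)/49 = 0.0154086.
Memoryless: P(X > 76.61+22 | X > 76.61) = P(X > 22) = e^(−0.0154086·22) ≈ 0.7125.

0.7125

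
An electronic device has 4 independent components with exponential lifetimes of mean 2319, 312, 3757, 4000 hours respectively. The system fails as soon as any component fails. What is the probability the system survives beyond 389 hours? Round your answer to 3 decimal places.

0.199

The first failure time is exponential with rate Σλ_i = 1/2319 + 1/312 + 1/3757 + 1/4000 = 0.00415252 per hour.
P(min > 389) = e^(−0.00415252·389) = e^(−1.6153) ≈ 0.199.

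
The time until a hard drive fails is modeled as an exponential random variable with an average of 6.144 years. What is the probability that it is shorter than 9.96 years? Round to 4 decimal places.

The rate is λ = 1/6.144 = 0.16276 per year.
P(X ≤ 9.96) = 1 − e^(−λ·9.96) = 1 − e^(−1.6211) ≈ 0.8023.

0.8023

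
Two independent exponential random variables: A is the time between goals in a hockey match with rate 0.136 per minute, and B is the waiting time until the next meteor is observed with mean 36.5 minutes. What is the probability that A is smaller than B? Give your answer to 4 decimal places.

λ_1 = 0.136, λ_2 = 1/36.5 = 0.0273973.
For independent exponentials, P(A < B) = λ_1/(λ_1+λ_2) = 0.136/0.163397 ≈ 0.8323.

0.8323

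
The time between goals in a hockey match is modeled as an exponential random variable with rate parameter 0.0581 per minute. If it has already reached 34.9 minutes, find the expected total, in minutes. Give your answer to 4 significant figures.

By memorylessness, E[X | X > 34.9] = 34.9 + 1/λ = 34.9 + 17.2117 = 52.1117 minutes.

52.11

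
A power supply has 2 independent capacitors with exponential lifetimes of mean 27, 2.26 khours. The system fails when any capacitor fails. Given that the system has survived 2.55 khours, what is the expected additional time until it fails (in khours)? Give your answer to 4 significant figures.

2.085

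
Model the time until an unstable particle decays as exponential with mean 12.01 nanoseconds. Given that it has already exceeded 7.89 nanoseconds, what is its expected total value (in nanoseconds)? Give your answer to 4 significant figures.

19.90

The rate is λ = 1/12.01 = 0.0832639 per nanosecond.
By memorylessness, E[X | X > 7.89] = 7.89 + 1/λ = 7.89 + 12.01 = 19.9 nanoseconds.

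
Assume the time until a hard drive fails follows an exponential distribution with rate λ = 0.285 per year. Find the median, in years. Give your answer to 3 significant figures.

2.43

Set 1 − e^(−λt) = 0.5, so t = −ln(0.5)/λ = 0.69315/0.285 ≈ 2.4321 years.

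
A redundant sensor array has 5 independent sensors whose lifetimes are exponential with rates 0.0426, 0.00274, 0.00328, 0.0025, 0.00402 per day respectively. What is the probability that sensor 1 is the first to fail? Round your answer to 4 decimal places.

0.7726

The time to first failure is exponential with rate Σλ = 0.0426 + 0.00274 + 0.00328 + 0.0025 + 0.00402 = 0.05514.
P(sensor 1 first) = λ_1/Σλ = 0.0426/0.05514 ≈ 0.7726.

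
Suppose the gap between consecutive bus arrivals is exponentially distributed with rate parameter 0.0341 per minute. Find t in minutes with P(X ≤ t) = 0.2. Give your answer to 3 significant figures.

6.54

Set 1 − e^(−λt) = 0.2, so t = −ln(0.8)/λ = 0.22314/0.0341 ≈ 6.5438 minutes.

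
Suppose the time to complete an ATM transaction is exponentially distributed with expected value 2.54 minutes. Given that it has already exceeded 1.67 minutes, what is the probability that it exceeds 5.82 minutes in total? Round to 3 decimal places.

0.195

The rate is λ = 1/2.54 = 0.393701 per minute.
The exponential is memoryless, so the remaining time is again Exp(λ): the condition X > 1.67 is irrelevant.
P(X > 4.15) = e^(−1.6339) ≈ 0.195.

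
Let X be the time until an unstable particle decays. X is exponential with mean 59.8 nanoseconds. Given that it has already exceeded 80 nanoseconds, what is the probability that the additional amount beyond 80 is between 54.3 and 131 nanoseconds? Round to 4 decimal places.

0.2915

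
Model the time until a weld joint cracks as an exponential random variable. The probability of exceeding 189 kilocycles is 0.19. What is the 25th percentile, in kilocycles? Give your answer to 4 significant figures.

32.74

e^(−λ·189) = 0.19 ⇒ λ = −ln(0.19)/189 = 0.00878694.
25th percentile: 1 − e^(−λt) = 0.25, t = −ln(0.75)/λ = 32.7397 kilocycles.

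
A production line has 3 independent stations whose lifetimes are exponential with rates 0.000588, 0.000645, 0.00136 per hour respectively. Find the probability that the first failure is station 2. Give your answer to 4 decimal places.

0.2487

The time to first failure is exponential with rate Σλ = 0.000588 + 0.000645 + 0.00136 = 0.002593.
P(station 2 first) = λ_2/Σλ = 0.000645/0.002593 ≈ 0.2487.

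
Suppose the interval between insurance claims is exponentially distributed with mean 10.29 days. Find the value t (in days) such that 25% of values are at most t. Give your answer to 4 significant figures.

The rate is λ = 1/10.29 = 0.0971817 per day.
Set 1 − e^(−λt) = 0.25, so t = −ln(0.75)/λ = 0.28768/0.0971817 ≈ 2.96025 days.

2.960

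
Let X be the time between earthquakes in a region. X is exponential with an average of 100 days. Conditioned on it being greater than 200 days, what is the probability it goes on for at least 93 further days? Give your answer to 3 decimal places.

0.395

The rate is λ = 1/100 = 0.01 per day.
By the memoryless property, P(X > 200+93 | X > 200) = P(X > 93).
P(X > 93) = e^(−0.93) ≈ 0.395.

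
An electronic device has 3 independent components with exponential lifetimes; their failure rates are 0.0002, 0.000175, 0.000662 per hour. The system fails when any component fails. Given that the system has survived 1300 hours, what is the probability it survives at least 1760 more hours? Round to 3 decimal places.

0.161

Time to first failure ~ Exp(Σλ) with Σλ = 0.001037.
By memorylessness, P(T > 1300+1760 | T > 1300) = P(T > 1760) = e^(−0.001037·1760) ≈ 0.161.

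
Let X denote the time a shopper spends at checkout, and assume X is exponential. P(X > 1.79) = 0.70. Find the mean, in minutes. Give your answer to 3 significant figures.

e^(−λ·1.79) = 0.70 ⇒ λ = −ln(0.70)/1.79 = 0.19926.
Mean = 1/λ = 5.01858 minutes.

5.02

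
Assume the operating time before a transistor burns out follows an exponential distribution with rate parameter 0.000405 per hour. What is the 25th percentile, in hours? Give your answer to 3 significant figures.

Set 1 − e^(−λt) = 0.25, so t = −ln(0.75)/λ = 0.28768/0.000405 ≈ 710.326 hours.

710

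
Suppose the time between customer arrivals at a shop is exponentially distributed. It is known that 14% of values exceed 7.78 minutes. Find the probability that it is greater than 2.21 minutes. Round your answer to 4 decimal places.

0.5721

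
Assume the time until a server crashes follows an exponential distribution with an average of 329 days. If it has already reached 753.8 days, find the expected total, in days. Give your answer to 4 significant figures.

1083

The rate is λ = 1/329 = 0.00303951 per day.
By memorylessness, E[X | X > 753.8] = 753.8 + 1/λ = 753.8 + 329 = 1082.8 days.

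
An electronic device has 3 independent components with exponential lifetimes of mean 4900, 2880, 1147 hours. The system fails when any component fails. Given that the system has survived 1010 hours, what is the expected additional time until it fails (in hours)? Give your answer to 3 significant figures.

703

First-failure rate Σλ = 1/4900 + 1/2880 + 1/1147 = 0.00142314.
By memorylessness the expected residual is 1/Σλ = 702.67 hours, regardless of the 1010 already elapsed.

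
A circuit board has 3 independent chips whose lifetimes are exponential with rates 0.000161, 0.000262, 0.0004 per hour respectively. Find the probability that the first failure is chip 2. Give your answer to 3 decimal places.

The time to first failure is exponential with rate Σλ = 0.000161 + 0.000262 + 0.0004 = 0.000823.
P(chip 2 first) = λ_2/Σλ = 0.000262/0.000823 ≈ 0.318.

0.318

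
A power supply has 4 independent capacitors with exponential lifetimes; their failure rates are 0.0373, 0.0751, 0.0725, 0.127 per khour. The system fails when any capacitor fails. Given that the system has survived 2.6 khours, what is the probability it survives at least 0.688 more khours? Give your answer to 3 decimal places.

Time to first failure ~ Exp(Σλ) with Σλ = 0.3119.
By memorylessness, P(T > 2.6+0.688 | T > 2.6) = P(T > 0.688) = e^(−0.3119·0.688) ≈ 0.807.

0.807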